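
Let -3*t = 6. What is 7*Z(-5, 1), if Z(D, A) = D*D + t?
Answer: 161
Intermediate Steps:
t = -2 (t = -⅓*6 = -2)
Z(D, A) = -2 + D² (Z(D, A) = D*D - 2 = D² - 2 = -2 + D²)
7*Z(-5, 1) = 7*(-2 + (-5)²) = 7*(-2 + 25) = 7*23 = 161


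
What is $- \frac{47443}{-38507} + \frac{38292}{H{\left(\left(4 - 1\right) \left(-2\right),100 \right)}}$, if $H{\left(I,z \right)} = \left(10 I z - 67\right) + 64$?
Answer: $- \frac{396569905}{77052507} \approx -5.1468$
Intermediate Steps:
$H{\left(I,z \right)} = -3 + 10 I z$ ($H{\left(I,z \right)} = \left(10 I z - 67\right) + 64 = \left(-67 + 10 I z\right) + 64 = -3 + 10 I z$)
$- \frac{47443}{-38507} + \frac{38292}{H{\left(\left(4 - 1\right) \left(-2\right),100 \right)}} = - \frac{47443}{-38507} + \frac{38292}{-3 + 10 \left(4 - 1\right) \left(-2\right) 100} = \left(-47443\right) \left(- \frac{1}{38507}\right) + \frac{38292}{-3 + 10 \left(4 - 1\right) \left(-2\right) 100} = \frac{47443}{38507} + \frac{38292}{-3 + 10 \cdot 3 \left(-2\right) 100} = \frac{47443}{38507} + \frac{38292}{-3 + 10 \left(-6\right) 100} = \frac{47443}{38507} + \frac{38292}{-3 - 6000} = \frac{47443}{38507} + \frac{38292}{-6003} = \frac{47443}{38507} + 38292 \left(- \frac{1}{6003}\right) = \frac{47443}{38507} - \frac{12764}{2001} = - \frac{396569905}{77052507}$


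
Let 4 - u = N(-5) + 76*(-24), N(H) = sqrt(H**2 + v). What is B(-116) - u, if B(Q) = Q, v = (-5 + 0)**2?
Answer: -1944 + 5*sqrt(2) ≈ -1936.9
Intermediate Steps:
v = 25 (v = (-5)**2 = 25)
N(H) = sqrt(25 + H**2) (N(H) = sqrt(H**2 + 25) = sqrt(25 + H**2))
u = 1828 - 5*sqrt(2) (u = 4 - (sqrt(25 + (-5)**2) + 76*(-24)) = 4 - (sqrt(25 + 25) - 1824) = 4 - (sqrt(50) - 1824) = 4 - (5*sqrt(2) - 1824) = 4 - (-1824 + 5*sqrt(2)) = 4 + (1824 - 5*sqrt(2)) = 1828 - 5*sqrt(2) ≈ 1820.9)
B(-116) - u = -116 - (1828 - 5*sqrt(2)) = -116 + (-1828 + 5*sqrt(2)) = -1944 + 5*sqrt(2)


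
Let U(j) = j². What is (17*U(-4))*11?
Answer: 2992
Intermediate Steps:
(17*U(-4))*11 = (17*(-4)²)*11 = (17*16)*11 = 272*11 = 2992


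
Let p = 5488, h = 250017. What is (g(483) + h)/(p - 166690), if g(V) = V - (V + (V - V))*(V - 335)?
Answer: -29836/26867 ≈ -1.1105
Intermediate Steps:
g(V) = V - V*(-335 + V) (g(V) = V - (V + 0)*(-335 + V) = V - V*(-335 + V))
(g(483) + h)/(p - 166690) = (483*(336 - 1*483) + 250017)/(5488 - 166690) = (483*(336 - 483) + 250017)/(-161202) = (483*(-147) + 250017)*(-1/161202) = (-71001 + 250017)*(-1/161202) = 179016*(-1/161202) = -29836/26867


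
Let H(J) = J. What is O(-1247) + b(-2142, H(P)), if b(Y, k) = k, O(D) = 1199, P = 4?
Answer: 1203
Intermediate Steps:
O(-1247) + b(-2142, H(P)) = 1199 + 4 = 1203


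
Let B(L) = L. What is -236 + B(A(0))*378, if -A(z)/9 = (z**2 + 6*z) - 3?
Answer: 9970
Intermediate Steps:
A(z) = 27 - 54*z - 9*z**2 (A(z) = -9*((z**2 + 6*z) - 3) = -9*(-3 + z**2 + 6*z) = 27 - 54*z - 9*z**2)
-236 + B(A(0))*378 = -236 + (27 - 54*0 - 9*0**2)*378 = -236 + (27 + 0 - 9*0)*378 = -236 + (27 + 0 + 0)*378 = -236 + 27*378 = -236 + 10206 = 9970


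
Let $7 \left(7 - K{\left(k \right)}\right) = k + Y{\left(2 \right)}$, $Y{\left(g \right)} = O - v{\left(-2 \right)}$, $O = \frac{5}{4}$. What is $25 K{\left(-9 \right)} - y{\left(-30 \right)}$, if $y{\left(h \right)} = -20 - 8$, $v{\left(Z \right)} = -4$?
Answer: $\frac{6059}{28} \approx 216.39$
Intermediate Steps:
$O = \frac{5}{4}$ ($O = 5 \cdot \frac{1}{4} = \frac{5}{4} \approx 1.25$)
$y{\left(h \right)} = -28$ ($y{\left(h \right)} = -20 - 8 = -28$)
$Y{\left(g \right)} = \frac{21}{4}$ ($Y{\left(g \right)} = \frac{5}{4} - -4 = \frac{5}{4} + 4 = \frac{21}{4}$)
$K{\left(k \right)} = \frac{25}{4} - \frac{k}{7}$ ($K{\left(k \right)} = 7 - \frac{k + \frac{21}{4}}{7} = 7 - \frac{\frac{21}{4} + k}{7} = 7 - \left(\frac{3}{4} + \frac{k}{7}\right) = \frac{25}{4} - \frac{k}{7}$)
$25 K{\left(-9 \right)} - y{\left(-30 \right)} = 25 \left(\frac{25}{4} - - \frac{9}{7}\right) - -28 = 25 \left(\frac{25}{4} + \frac{9}{7}\right) + 28 = 25 \cdot \frac{211}{28} + 28 = \frac{5275}{28} + 28 = \frac{6059}{28}$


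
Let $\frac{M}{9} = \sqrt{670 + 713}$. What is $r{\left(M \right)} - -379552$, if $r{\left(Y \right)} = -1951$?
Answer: $377601$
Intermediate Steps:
$M = 9 \sqrt{1383}$ ($M = 9 \sqrt{670 + 713} = 9 \sqrt{1383} \approx 334.7$)
$r{\left(M \right)} - -379552 = -1951 - -379552 = -1951 + 379552 = 377601$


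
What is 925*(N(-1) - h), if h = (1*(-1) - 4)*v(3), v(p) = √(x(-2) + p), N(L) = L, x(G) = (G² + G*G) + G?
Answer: 12950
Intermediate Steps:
x(G) = G + 2*G² (x(G) = (G² + G²) + G = 2*G² + G = G + 2*G²)
v(p) = √(6 + p) (v(p) = √(-2*(1 + 2*(-2)) + p) = √(-2*(1 - 4) + p) = √(-2*(-3) + p) = √(6 + p))
h = -15 (h = (1*(-1) - 4)*√(6 + 3) = (-1 - 4)*√9 = -5*3 = -15)
925*(N(-1) - h) = 925*(-1 - 1*(-15)) = 925*(-1 + 15) = 925*14 = 12950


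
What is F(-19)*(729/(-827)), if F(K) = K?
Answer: 13851/827 ≈ 16.748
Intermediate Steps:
F(-19)*(729/(-827)) = -13851/(-827) = -13851*(-1)/827 = -19*(-729/827) = 13851/827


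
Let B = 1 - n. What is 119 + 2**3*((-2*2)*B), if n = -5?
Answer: -73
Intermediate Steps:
B = 6 (B = 1 - 1*(-5) = 1 + 5 = 6)
119 + 2**3*((-2*2)*B) = 119 + 2**3*(-2*2*6) = 119 + 8*(-4*6) = 119 + 8*(-24) = 119 - 192 = -73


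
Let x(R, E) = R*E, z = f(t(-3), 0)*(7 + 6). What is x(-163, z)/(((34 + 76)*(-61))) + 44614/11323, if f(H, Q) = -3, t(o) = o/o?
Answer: 227379629/75977330 ≈ 2.9927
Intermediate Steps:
t(o) = 1
z = -39 (z = -3*(7 + 6) = -3*13 = -39)
x(R, E) = E*R
x(-163, z)/(((34 + 76)*(-61))) + 44614/11323 = (-39*(-163))/(((34 + 76)*(-61))) + 44614/11323 = 6357/((110*(-61))) + 44614*(1/11323) = 6357/(-6710) + 44614/11323 = 6357*(-1/6710) + 44614/11323 = -6357/6710 + 44614/11323 = 227379629/75977330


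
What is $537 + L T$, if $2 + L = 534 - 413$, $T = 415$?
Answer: $49922$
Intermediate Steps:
$L = 119$ ($L = -2 + \left(534 - 413\right) = -2 + 121 = 119$)
$537 + L T = 537 + 119 \cdot 415 = 537 + 49385 = 49922$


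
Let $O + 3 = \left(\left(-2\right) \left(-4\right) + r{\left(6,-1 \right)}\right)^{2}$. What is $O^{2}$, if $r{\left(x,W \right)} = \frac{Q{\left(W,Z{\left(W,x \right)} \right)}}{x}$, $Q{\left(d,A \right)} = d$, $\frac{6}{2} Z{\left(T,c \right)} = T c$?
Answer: $\frac{4414201}{1296} \approx 3406.0$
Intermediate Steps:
$Z{\left(T,c \right)} = \frac{T c}{3}$
$r{\left(x,W \right)} = \frac{W}{x}$
$O = \frac{2101}{36}$ ($O = -3 + \left(\left(-2\right) \left(-4\right) - \frac{1}{6}\right)^{2} = -3 + \left(8 - \frac{1}{6}\right)^{2} = -3 + \left(\frac{47}{6}\right)^{2} = -3 + \frac{2209}{36} = \frac{2101}{36} \approx 58.361$)
$O^{2} = \left(\frac{2101}{36}\right)^{2} = \frac{4414201}{1296}$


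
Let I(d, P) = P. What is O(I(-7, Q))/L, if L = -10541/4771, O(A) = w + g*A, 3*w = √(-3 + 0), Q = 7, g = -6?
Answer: 200382/10541 - 4771*I*√3/31623 ≈ 19.01 - 0.26132*I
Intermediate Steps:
w = I*√3/3 (w = √(-3 + 0)/3 = √(-3)/3 = (I*√3)/3 = I*√3/3 ≈ 0.57735*I)
O(A) = -6*A + I*√3/3 (O(A) = I*√3/3 - 6*A = -6*A + I*√3/3)
L = -10541/4771 (L = -10541*1/4771 = -10541/4771 ≈ -2.2094)
O(I(-7, Q))/L = (-6*7 + I*√3/3)/(-10541/4771) = (-42 + I*√3/3)*(-4771/10541) = 200382/10541 - 4771*I*√3/31623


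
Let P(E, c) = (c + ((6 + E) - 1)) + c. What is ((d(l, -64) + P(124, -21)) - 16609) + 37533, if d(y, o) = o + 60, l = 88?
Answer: 21007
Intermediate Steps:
d(y, o) = 60 + o
P(E, c) = 5 + E + 2*c (P(E, c) = (c + (5 + E)) + c = (5 + E + c) + c = 5 + E + 2*c)
((d(l, -64) + P(124, -21)) - 16609) + 37533 = (((60 - 64) + (5 + 124 + 2*(-21))) - 16609) + 37533 = ((-4 + (5 + 124 - 42)) - 16609) + 37533 = ((-4 + 87) - 16609) + 37533 = (83 - 16609) + 37533 = -16526 + 37533 = 21007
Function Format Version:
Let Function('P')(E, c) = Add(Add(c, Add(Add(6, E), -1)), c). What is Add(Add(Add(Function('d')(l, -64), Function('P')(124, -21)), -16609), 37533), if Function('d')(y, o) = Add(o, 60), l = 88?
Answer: 21007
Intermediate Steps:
Function('d')(y, o) = Add(60, o)
Function('P')(E, c) = Add(5, E, Mul(2, c)) (Function('P')(E, c) = Add(Add(c, Add(5, E)), c) = Add(Add(5, E, c), c) = Add(5, E, Mul(2, c)))
Add(Add(Add(Function('d')(l, -64), Function('P')(124, -21)), -16609), 37533) = Add(Add(Add(Add(60, -64), Add(5, 124, Mul(2, -21))), -16609), 37533) = Add(Add(Add(-4, Add(5, 124, -42)), -16609), 37533) = Add(Add(Add(-4, 87), -16609), 37533) = Add(Add(83, -16609), 37533) = Add(-16526, 37533) = 21007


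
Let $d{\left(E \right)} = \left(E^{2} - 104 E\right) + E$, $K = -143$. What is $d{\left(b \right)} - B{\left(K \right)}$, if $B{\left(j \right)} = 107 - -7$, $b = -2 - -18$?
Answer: $-1506$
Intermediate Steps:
$b = 16$ ($b = -2 + 18 = 16$)
$B{\left(j \right)} = 114$ ($B{\left(j \right)} = 107 + 7 = 114$)
$d{\left(E \right)} = E^{2} - 103 E$
$d{\left(b \right)} - B{\left(K \right)} = 16 \left(-103 + 16\right) - 114 = 16 \left(-87\right) - 114 = -1392 - 114 = -1506$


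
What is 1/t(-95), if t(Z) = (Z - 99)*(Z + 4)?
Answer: 1/17654 ≈ 5.6644e-5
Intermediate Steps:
t(Z) = (-99 + Z)*(4 + Z)
1/t(-95) = 1/(-396 + (-95)**2 - 95*(-95)) = 1/(-396 + 9025 + 9025) = 1/17654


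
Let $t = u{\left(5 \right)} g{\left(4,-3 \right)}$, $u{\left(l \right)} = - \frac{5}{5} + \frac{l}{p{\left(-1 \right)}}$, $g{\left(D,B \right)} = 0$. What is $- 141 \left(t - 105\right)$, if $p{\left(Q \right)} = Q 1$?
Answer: $14805$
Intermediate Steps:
$p{\left(Q \right)} = Q$
$u{\left(l \right)} = -1 - l$ ($u{\left(l \right)} = - \frac{5}{5} + \frac{l}{-1} = \left(-5\right) \frac{1}{5} + l \left(-1\right) = -1 - l$)
$t = 0$ ($t = \left(-1 - 5\right) 0 = \left(-6\right) 0 = 0$)
$- 141 \left(t - 105\right) = - 141 \left(0 - 105\right) = \left(-141\right) \left(-105\right) = 14805$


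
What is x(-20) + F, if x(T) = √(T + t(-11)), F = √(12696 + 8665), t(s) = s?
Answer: √21361 + I*√31 ≈ 146.15 + 5.5678*I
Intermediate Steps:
F = √21361 ≈ 146.15
x(T) = √(-11 + T) (x(T) = √(T - 11) = √(-11 + T))
x(-20) + F = √(-11 - 20) + √21361 = √(-31) + √21361 = I*√31 + √21361 = √21361 + I*√31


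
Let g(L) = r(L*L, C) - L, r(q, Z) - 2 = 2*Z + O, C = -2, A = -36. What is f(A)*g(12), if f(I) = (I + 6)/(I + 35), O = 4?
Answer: -300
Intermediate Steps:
f(I) = (6 + I)/(35 + I)
r(q, Z) = 6 + 2*Z (r(q, Z) = 2 + (2*Z + 4) = 2 + (4 + 2*Z) = 6 + 2*Z)
g(L) = 2 - L (g(L) = (6 + 2*(-2)) - L = (6 - 4) - L = 2 - L)
f(A)*g(12) = ((6 - 36)/(35 - 36))*(2 - 1*12) = (-30/(-1))*(2 - 12) = -1*(-30)*(-10) = 30*(-10) = -300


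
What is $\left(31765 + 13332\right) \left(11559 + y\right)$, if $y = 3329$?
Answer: $671404136$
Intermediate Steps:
$\left(31765 + 13332\right) \left(11559 + y\right) = \left(31765 + 13332\right) \left(11559 + 3329\right) = 45097 \cdot 14888 = 671404136$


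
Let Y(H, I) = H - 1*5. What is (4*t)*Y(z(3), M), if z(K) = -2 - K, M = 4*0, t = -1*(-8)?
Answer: -320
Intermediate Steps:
t = 8
M = 0
Y(H, I) = -5 + H (Y(H, I) = H - 5 = -5 + H)
(4*t)*Y(z(3), M) = (4*8)*(-5 + (-2 - 1*3)) = 32*(-5 + (-2 - 3)) = 32*(-5 - 5) = 32*(-10) = -320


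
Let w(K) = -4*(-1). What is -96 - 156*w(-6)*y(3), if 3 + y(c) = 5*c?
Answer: -7584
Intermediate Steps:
y(c) = -3 + 5*c
w(K) = 4
-96 - 156*w(-6)*y(3) = -96 - 624*(-3 + 5*3) = -96 - 624*(-3 + 15) = -96 - 624*12 = -96 - 156*48 = -96 - 7488 = -7584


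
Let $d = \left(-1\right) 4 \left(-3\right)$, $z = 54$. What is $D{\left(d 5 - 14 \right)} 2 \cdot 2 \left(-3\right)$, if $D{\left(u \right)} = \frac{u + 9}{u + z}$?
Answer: $- \frac{33}{5} \approx -6.6$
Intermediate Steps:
$d = 12$ ($d = \left(-4\right) \left(-3\right) = 12$)
$D{\left(u \right)} = \frac{9 + u}{54 + u}$ ($D{\left(u \right)} = \frac{u + 9}{u + 54} = \frac{9 + u}{54 + u}$)
$D{\left(d 5 - 14 \right)} 2 \cdot 2 \left(-3\right) = \frac{9 + \left(12 \cdot 5 - 14\right)}{54 + \left(12 \cdot 5 - 14\right)} 2 \cdot 2 \left(-3\right) = \frac{9 + \left(60 - 14\right)}{54 + \left(60 - 14\right)} 4 \left(-3\right) = \frac{9 + 46}{54 + 46} \left(-12\right) = \frac{1}{100} \cdot 55 \left(-12\right) = \frac{11}{20} \left(-12\right) = - \frac{33}{5}$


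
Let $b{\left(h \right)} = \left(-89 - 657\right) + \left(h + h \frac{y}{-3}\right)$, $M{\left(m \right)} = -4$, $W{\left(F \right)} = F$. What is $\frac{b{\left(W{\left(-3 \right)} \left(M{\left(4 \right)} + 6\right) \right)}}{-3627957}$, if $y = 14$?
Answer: $\frac{724}{3627957} \approx 0.00019956$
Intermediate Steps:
$b{\left(h \right)} = -746 - \frac{11 h}{3}$ ($b{\left(h \right)} = \left(-89 - 657\right) + \left(h + h \frac{14}{-3}\right) = -746 + \left(h + h 14 \left(- \frac{1}{3}\right)\right) = -746 + \left(h + h \left(- \frac{14}{3}\right)\right) = -746 + \left(h - \frac{14 h}{3}\right) = -746 - \frac{11 h}{3}$)
$\frac{b{\left(W{\left(-3 \right)} \left(M{\left(4 \right)} + 6\right) \right)}}{-3627957} = \frac{-746 - \frac{11 \left(- 3 \left(-4 + 6\right)\right)}{3}}{-3627957} = \left(-746 - \frac{11 \left(\left(-3\right) 2\right)}{3}\right) \left(- \frac{1}{3627957}\right) = \left(-746 - -22\right) \left(- \frac{1}{3627957}\right) = \left(-746 + 22\right) \left(- \frac{1}{3627957}\right) = \left(-724\right) \left(- \frac{1}{3627957}\right) = \frac{724}{3627957}$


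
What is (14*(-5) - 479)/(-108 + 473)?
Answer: -549/365 ≈ -1.5041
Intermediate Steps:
(14*(-5) - 479)/(-108 + 473) = (-70 - 479)/365 = -549*1/365 = -549/365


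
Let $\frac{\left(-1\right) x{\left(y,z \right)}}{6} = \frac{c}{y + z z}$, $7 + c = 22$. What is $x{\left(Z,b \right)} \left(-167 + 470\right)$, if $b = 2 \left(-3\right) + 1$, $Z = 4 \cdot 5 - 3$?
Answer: $- \frac{4545}{7} \approx -649.29$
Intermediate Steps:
$c = 15$ ($c = -7 + 22 = 15$)
$Z = 17$ ($Z = 20 - 3 = 17$)
$b = -5$ ($b = -6 + 1 = -5$)
$x{\left(y,z \right)} = - \frac{90}{y + z^{2}}$ ($x{\left(y,z \right)} = - 6 \frac{15}{y + z z} = - 6 \frac{15}{y + z^{2}} = - \frac{90}{y + z^{2}}$)
$x{\left(Z,b \right)} \left(-167 + 470\right) = - \frac{90}{17 + \left(-5\right)^{2}} \left(-167 + 470\right) = - \frac{90}{17 + 25} \cdot 303 = - \frac{90}{42} \cdot 303 = \left(-90\right) \frac{1}{42} \cdot 303 = \left(- \frac{15}{7}\right) 303 = - \frac{4545}{7}$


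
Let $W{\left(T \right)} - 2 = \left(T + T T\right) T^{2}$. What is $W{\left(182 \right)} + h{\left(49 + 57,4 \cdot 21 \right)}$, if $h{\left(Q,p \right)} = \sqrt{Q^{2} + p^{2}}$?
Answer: $1103227946 + 2 \sqrt{4573} \approx 1.1032 \cdot 10^{9}$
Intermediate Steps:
$W{\left(T \right)} = 2 + T^{2} \left(T + T^{2}\right)$ ($W{\left(T \right)} = 2 + \left(T + T T\right) T^{2} = 2 + \left(T + T^{2}\right) T^{2} = 2 + T^{2} \left(T + T^{2}\right)$)
$W{\left(182 \right)} + h{\left(49 + 57,4 \cdot 21 \right)} = \left(2 + 182^{3} + 182^{4}\right) + \sqrt{\left(49 + 57\right)^{2} + \left(4 \cdot 21\right)^{2}} = \left(2 + 6028568 + 1097199376\right) + \sqrt{106^{2} + 84^{2}} = 1103227946 + \sqrt{11236 + 7056} = 1103227946 + \sqrt{18292} = 1103227946 + 2 \sqrt{4573}$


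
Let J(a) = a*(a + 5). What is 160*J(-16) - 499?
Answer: 27661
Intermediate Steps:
J(a) = a*(5 + a)
160*J(-16) - 499 = 160*(-16*(5 - 16)) - 499 = 160*(-16*(-11)) - 499 = 160*176 - 499 = 28160 - 499 = 27661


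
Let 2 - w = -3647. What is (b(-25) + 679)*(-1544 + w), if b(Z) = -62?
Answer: 1298785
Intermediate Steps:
w = 3649 (w = 2 - 1*(-3647) = 2 + 3647 = 3649)
(b(-25) + 679)*(-1544 + w) = (-62 + 679)*(-1544 + 3649) = 617*2105 = 1298785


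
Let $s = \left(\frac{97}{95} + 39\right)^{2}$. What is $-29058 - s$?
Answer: $- \frac{276703654}{9025} \approx -30660.0$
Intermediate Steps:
$s = \frac{14455204}{9025}$ ($s = \left(97 \cdot \frac{1}{95} + 39\right)^{2} = \left(\frac{97}{95} + 39\right)^{2} = \left(\frac{3802}{95}\right)^{2} = \frac{14455204}{9025} \approx 1601.7$)
$-29058 - s = -29058 - \frac{14455204}{9025} = - \frac{276703654}{9025}$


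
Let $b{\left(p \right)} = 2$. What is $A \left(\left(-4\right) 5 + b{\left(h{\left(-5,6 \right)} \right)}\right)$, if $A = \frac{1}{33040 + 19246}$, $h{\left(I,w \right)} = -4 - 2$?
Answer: $- \frac{9}{26143} \approx -0.00034426$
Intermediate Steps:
$h{\left(I,w \right)} = -6$
$A = \frac{1}{52286} \approx 1.9126 \cdot 10^{-5}$
$A \left(\left(-4\right) 5 + b{\left(h{\left(-5,6 \right)} \right)}\right) = \frac{\left(-4\right) 5 + 2}{52286} = \frac{-20 + 2}{52286} = \frac{1}{52286} \left(-18\right) = - \frac{9}{26143}$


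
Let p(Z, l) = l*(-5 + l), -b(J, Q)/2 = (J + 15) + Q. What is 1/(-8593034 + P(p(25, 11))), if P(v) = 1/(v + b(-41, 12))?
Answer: -94/807745195 ≈ -1.1637e-7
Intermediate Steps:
b(J, Q) = -30 - 2*J - 2*Q (b(J, Q) = -2*((J + 15) + Q) = -2*((15 + J) + Q) = -2*(15 + J + Q) = -30 - 2*J - 2*Q)
P(v) = 1/(28 + v) (P(v) = 1/(v + (-30 - 2*(-41) - 2*12)) = 1/(v + (-30 + 82 - 24)) = 1/(v + 28) = 1/(28 + v))
1/(-8593034 + P(p(25, 11))) = 1/(-8593034 + 1/(28 + 11*(-5 + 11))) = 1/(-8593034 + 1/(28 + 11*6)) = 1/(-8593034 + 1/(28 + 66)) = 1/(-8593034 + 1/94) = 1/(-807745195/94) = -94/807745195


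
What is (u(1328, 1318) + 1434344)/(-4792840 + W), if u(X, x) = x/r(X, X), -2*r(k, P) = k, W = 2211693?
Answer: -476201549/856940804 ≈ -0.55570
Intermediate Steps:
r(k, P) = -k/2
u(X, x) = -2*x/X (u(X, x) = x/((-X/2)) = x*(-2/X) = -2*x/X)
(u(1328, 1318) + 1434344)/(-4792840 + W) = (-2*1318/1328 + 1434344)/(-4792840 + 2211693) = (-2*1318*1/1328 + 1434344)/(-2581147) = (-659/332 + 1434344)*(-1/2581147) = (476201549/332)*(-1/2581147) = -476201549/856940804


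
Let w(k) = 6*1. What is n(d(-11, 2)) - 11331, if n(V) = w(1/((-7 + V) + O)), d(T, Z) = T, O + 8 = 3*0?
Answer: -11325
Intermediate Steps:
O = -8 (O = -8 + 3*0 = -8 + 0 = -8)
w(k) = 6
n(V) = 6
n(d(-11, 2)) - 11331 = 6 - 11331 = -11325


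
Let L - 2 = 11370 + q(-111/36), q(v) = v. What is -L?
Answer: -136427/12 ≈ -11369.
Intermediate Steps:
L = 136427/12 (L = 2 + (11370 - 111/36) = 2 + (11370 - 111*1/36) = 2 + (11370 - 37/12) = 2 + 136403/12 = 136427/12 ≈ 11369.)
-L = -1*136427/12 = -136427/12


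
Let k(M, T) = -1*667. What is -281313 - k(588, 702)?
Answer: -280646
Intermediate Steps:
k(M, T) = -667
-281313 - k(588, 702) = -281313 - 1*(-667) = -281313 + 667 = -280646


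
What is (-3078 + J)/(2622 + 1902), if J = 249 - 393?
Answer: -537/754 ≈ -0.71220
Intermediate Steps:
J = -144
(-3078 + J)/(2622 + 1902) = (-3078 - 144)/(2622 + 1902) = -3222/4524 = -3222*1/4524 = -537/754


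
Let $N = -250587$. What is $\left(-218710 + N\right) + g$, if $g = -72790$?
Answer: $-542087$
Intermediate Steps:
$\left(-218710 + N\right) + g = \left(-218710 - 250587\right) - 72790 = -469297 - 72790 = -542087$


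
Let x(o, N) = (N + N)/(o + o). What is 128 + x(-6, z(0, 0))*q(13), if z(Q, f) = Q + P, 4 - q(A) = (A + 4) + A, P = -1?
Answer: 371/3 ≈ 123.67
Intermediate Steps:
q(A) = -2*A (q(A) = 4 - ((A + 4) + A) = 4 - ((4 + A) + A) = 4 - (4 + 2*A) = 4 + (-4 - 2*A) = -2*A)
z(Q, f) = -1 + Q (z(Q, f) = Q - 1 = -1 + Q)
x(o, N) = N/o (x(o, N) = (2*N)/((2*o)) = (2*N)*(1/(2*o)) = N/o)
128 + x(-6, z(0, 0))*q(13) = 128 + ((-1 + 0)/(-6))*(-2*13) = 128 - 1*(-⅙)*(-26) = 128 + (⅙)*(-26) = 128 - 13/3 = 371/3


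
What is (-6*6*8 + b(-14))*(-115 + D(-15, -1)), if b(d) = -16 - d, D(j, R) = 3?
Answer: 32480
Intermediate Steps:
(-6*6*8 + b(-14))*(-115 + D(-15, -1)) = (-6*6*8 + (-16 - 1*(-14)))*(-115 + 3) = (-36*8 + (-16 + 14))*(-112) = (-288 - 2)*(-112) = -290*(-112) = 32480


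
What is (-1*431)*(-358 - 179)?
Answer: 231447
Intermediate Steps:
(-1*431)*(-358 - 179) = -431*(-537) = 231447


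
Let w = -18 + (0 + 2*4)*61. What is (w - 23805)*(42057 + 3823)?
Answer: -1070609800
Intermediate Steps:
w = 470 (w = -18 + (0 + 8)*61 = -18 + 8*61 = -18 + 488 = 470)
(w - 23805)*(42057 + 3823) = (470 - 23805)*(42057 + 3823) = -23335*45880 = -1070609800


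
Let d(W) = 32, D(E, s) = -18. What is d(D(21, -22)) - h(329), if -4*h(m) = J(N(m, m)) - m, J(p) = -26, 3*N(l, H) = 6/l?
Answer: -227/4 ≈ -56.750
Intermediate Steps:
N(l, H) = 2/l (N(l, H) = (6/l)/3 = 2/l)
h(m) = 13/2 + m/4 (h(m) = -(-26 - m)/4 = 13/2 + m/4)
d(D(21, -22)) - h(329) = 32 - (13/2 + (¼)*329) = 32 - (13/2 + 329/4) = 32 - 1*355/4 = 32 - 355/4 = -227/4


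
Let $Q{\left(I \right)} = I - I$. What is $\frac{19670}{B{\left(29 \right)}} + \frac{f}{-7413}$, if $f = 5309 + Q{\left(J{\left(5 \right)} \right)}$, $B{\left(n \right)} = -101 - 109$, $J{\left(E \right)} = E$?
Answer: $- \frac{233220}{2471} \approx -94.383$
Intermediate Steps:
$B{\left(n \right)} = -210$
$Q{\left(I \right)} = 0$
$f = 5309$ ($f = 5309 + 0 = 5309$)
$\frac{19670}{B{\left(29 \right)}} + \frac{f}{-7413} = \frac{19670}{-210} + \frac{5309}{-7413} = 19670 \left(- \frac{1}{210}\right) + 5309 \left(- \frac{1}{7413}\right) = - \frac{281}{3} - \frac{5309}{7413} = - \frac{233220}{2471}$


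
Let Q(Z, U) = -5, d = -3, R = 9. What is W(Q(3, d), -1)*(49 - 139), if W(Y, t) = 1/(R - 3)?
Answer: -15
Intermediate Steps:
W(Y, t) = 1/6 (W(Y, t) = 1/(9 - 3) = 1/6)
W(Q(3, d), -1)*(49 - 139) = (49 - 139)/6 = (1/6)*(-90) = -15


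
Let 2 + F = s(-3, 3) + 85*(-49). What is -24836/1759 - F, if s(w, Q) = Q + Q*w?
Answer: 7315471/1759 ≈ 4158.9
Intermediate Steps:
F = -4173 (F = -2 + (3*(1 - 3) + 85*(-49)) = -2 + (3*(-2) - 4165) = -2 + (-6 - 4165) = -2 - 4171 = -4173)
-24836/1759 - F = -24836/1759 - 1*(-4173) = -24836*1/1759 + 4173 = -24836/1759 + 4173 = 7315471/1759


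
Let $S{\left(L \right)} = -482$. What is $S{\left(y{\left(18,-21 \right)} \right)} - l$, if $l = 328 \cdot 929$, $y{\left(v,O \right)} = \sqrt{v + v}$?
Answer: $-305194$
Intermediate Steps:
$y{\left(v,O \right)} = \sqrt{2} \sqrt{v}$ ($y{\left(v,O \right)} = \sqrt{2 v} = \sqrt{2} \sqrt{v}$)
$l = 304712$
$S{\left(y{\left(18,-21 \right)} \right)} - l = -482 - 304712 = -305194$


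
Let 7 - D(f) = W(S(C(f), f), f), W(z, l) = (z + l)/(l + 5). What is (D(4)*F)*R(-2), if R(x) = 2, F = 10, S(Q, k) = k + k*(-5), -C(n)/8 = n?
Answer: 500/3 ≈ 166.67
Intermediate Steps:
C(n) = -8*n
S(Q, k) = -4*k (S(Q, k) = k - 5*k = -4*k)
W(z, l) = (l + z)/(5 + l)
D(f) = 7 + 3*f/(5 + f) (D(f) = 7 - (f - 4*f)/(5 + f) = 7 - (-3*f)/(5 + f) = 7 - (-3)*f/(5 + f) = 7 + 3*f/(5 + f))
(D(4)*F)*R(-2) = ((5*(7 + 2*4)/(5 + 4))*10)*2 = ((5*(7 + 8)/9)*10)*2 = ((5*(⅑)*15)*10)*2 = ((25/3)*10)*2 = (250/3)*2 = 500/3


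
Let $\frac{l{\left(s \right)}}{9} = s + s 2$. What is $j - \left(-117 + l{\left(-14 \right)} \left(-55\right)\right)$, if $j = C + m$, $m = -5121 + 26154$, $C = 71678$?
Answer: $72038$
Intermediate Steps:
$l{\left(s \right)} = 27 s$ ($l{\left(s \right)} = 9 \left(s + s 2\right) = 9 \left(s + 2 s\right) = 9 \cdot 3 s = 27 s$)
$m = 21033$
$j = 92711$ ($j = 71678 + 21033 = 92711$)
$j - \left(-117 + l{\left(-14 \right)} \left(-55\right)\right) = 92711 - \left(-117 + 27 \left(-14\right) \left(-55\right)\right) = 92711 - \left(-117 - -20790\right) = 92711 - \left(-117 + 20790\right) = 92711 - 20673 = 72038$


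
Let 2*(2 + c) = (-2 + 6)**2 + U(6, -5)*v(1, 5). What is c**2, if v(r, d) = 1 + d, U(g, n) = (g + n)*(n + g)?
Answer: 81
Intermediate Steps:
U(g, n) = (g + n)**2 (U(g, n) = (g + n)*(g + n) = (g + n)**2)
c = 9 (c = -2 + ((-2 + 6)**2 + (6 - 5)**2*(1 + 5))/2 = -2 + (4**2 + 1**2*6)/2 = -2 + (16 + 1*6)/2 = -2 + (16 + 6)/2 = -2 + (1/2)*22 = -2 + 11 = 9)
c**2 = 9**2 = 81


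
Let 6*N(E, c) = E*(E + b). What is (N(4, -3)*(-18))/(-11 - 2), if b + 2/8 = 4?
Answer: 93/13 ≈ 7.1538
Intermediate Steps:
b = 15/4 (b = -1/4 + 4 = 15/4 ≈ 3.7500)
N(E, c) = E*(15/4 + E)/6 (N(E, c) = (E*(E + 15/4))/6 = (E*(15/4 + E))/6 = E*(15/4 + E)/6)
(N(4, -3)*(-18))/(-11 - 2) = (((1/24)*4*(15 + 4*4))*(-18))/(-11 - 2) = (((1/24)*4*(15 + 16))*(-18))/(-13) = (((1/24)*4*31)*(-18))*(-1/13) = ((31/6)*(-18))*(-1/13) = -93*(-1/13) = 93/13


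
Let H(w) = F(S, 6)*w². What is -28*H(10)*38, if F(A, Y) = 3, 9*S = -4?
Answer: -319200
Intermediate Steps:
S = -4/9 (S = (⅑)*(-4) = -4/9 ≈ -0.44444)
H(w) = 3*w²
-28*H(10)*38 = -84*10²*38 = -84*100*38 = -28*300*38 = -8400*38 = -319200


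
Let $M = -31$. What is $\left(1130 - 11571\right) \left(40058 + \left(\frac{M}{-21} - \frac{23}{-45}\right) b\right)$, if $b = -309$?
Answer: $- \frac{43242570892}{105} \approx -4.1183 \cdot 10^{8}$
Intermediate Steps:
$\left(1130 - 11571\right) \left(40058 + \left(\frac{M}{-21} - \frac{23}{-45}\right) b\right) = \left(1130 - 11571\right) \left(40058 + \left(- \frac{31}{-21} - \frac{23}{-45}\right) \left(-309\right)\right) = - 10441 \left(40058 + \left(\left(-31\right) \left(- \frac{1}{21}\right) - - \frac{23}{45}\right) \left(-309\right)\right) = - 10441 \left(40058 + \left(\frac{31}{21} + \frac{23}{45}\right) \left(-309\right)\right) = - 10441 \left(40058 + \frac{626}{315} \left(-309\right)\right) = - 10441 \left(40058 - \frac{64478}{105}\right) = \left(-10441\right) \frac{4141612}{105} = - \frac{43242570892}{105}$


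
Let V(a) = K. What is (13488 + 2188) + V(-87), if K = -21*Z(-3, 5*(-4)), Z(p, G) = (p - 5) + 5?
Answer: 15739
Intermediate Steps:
Z(p, G) = p (Z(p, G) = (-5 + p) + 5 = p)
K = 63 (K = -21*(-3) = 63)
V(a) = 63
(13488 + 2188) + V(-87) = (13488 + 2188) + 63 = 15676 + 63 = 15739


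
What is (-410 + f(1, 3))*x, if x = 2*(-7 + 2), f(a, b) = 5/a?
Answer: 4050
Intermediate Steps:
x = -10 (x = 2*(-5) = -10)
(-410 + f(1, 3))*x = (-410 + 5/1)*(-10) = (-410 + 5*1)*(-10) = (-410 + 5)*(-10) = -405*(-10) = 4050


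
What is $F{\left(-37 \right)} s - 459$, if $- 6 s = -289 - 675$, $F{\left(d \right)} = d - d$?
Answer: $-459$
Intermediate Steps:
$F{\left(d \right)} = 0$
$s = \frac{482}{3}$ ($s = - \frac{-289 - 675}{6} = \left(- \frac{1}{6}\right) \left(-964\right) = \frac{482}{3} \approx 160.67$)
$F{\left(-37 \right)} s - 459 = 0 \cdot \frac{482}{3} - 459 = 0 - 459 = -459$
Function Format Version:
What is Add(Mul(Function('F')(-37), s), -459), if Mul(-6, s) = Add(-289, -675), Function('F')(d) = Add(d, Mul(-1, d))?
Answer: -459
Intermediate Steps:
Function('F')(d) = 0
s = Rational(482, 3) (s = Mul(Rational(-1, 6), Add(-289, -675)) = Mul(Rational(-1, 6), -964) = Rational(482, 3) ≈ 160.67)
Add(Mul(Function('F')(-37), s), -459) = Add(Mul(0, Rational(482, 3)), -459) = Add(0, -459) = -459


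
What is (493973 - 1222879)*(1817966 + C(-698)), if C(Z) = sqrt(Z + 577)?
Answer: -1325126325196 - 8017966*I ≈ -1.3251e+12 - 8.018e+6*I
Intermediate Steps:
C(Z) = sqrt(577 + Z)
(493973 - 1222879)*(1817966 + C(-698)) = (493973 - 1222879)*(1817966 + sqrt(577 - 698)) = -728906*(1817966 + sqrt(-121)) = -728906*(1817966 + 11*I) = -1325126325196 - 8017966*I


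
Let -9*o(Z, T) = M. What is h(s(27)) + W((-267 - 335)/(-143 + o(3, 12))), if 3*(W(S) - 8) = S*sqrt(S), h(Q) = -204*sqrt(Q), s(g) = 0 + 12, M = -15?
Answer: 8 - 408*sqrt(3) + 301*sqrt(47859)/22472 ≈ -695.75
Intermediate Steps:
o(Z, T) = 5/3 (o(Z, T) = -1/9*(-15) = 5/3)
s(g) = 12
W(S) = 8 + S**(3/2)/3 (W(S) = 8 + (S*sqrt(S))/3 = 8 + S**(3/2)/3)
h(s(27)) + W((-267 - 335)/(-143 + o(3, 12))) = -408*sqrt(3) + (8 + ((-267 - 335)/(-143 + 5/3))**(3/2)/3) = -408*sqrt(3) + (8 + (-602/(-424/3))**(3/2)/3) = -408*sqrt(3) + (8 + (-602*(-3/424))**(3/2)/3) = -408*sqrt(3) + (8 + (903/212)**(3/2)/3) = -408*sqrt(3) + (8 + (903*sqrt(47859)/22472)/3) = -408*sqrt(3) + (8 + 301*sqrt(47859)/22472) = 8 - 408*sqrt(3) + 301*sqrt(47859)/22472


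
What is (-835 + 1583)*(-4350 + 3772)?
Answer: -432344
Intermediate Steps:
(-835 + 1583)*(-4350 + 3772) = 748*(-578) = -432344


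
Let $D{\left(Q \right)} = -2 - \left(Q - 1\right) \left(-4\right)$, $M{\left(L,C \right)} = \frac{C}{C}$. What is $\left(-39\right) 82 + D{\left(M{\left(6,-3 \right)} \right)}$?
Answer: $-3200$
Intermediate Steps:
$M{\left(L,C \right)} = 1$
$D{\left(Q \right)} = -6 + 4 Q$ ($D{\left(Q \right)} = -2 - \left(-1 + Q\right) \left(-4\right) = -2 - \left(4 - 4 Q\right) = -2 + \left(-4 + 4 Q\right) = -6 + 4 Q$)
$\left(-39\right) 82 + D{\left(M{\left(6,-3 \right)} \right)} = \left(-39\right) 82 + \left(-6 + 4 \cdot 1\right) = -3198 + \left(-6 + 4\right) = -3198 - 2 = -3200$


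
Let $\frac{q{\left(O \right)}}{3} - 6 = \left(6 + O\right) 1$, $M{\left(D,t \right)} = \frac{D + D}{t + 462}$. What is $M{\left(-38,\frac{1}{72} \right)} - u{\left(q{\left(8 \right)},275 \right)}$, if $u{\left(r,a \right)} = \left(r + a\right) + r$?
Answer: $- \frac{13145147}{33265} \approx -395.16$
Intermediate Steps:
$M{\left(D,t \right)} = \frac{2 D}{462 + t}$
$q{\left(O \right)} = 36 + 3 O$ ($q{\left(O \right)} = 18 + 3 \left(6 + O\right) 1 = 18 + 3 \left(6 + O\right) = 18 + \left(18 + 3 O\right) = 36 + 3 O$)
$u{\left(r,a \right)} = a + 2 r$ ($u{\left(r,a \right)} = \left(a + r\right) + r = a + 2 r$)
$M{\left(-38,\frac{1}{72} \right)} - u{\left(q{\left(8 \right)},275 \right)} = 2 \left(-38\right) \frac{1}{462 + \frac{1}{72}} - \left(275 + 2 \left(36 + 3 \cdot 8\right)\right) = 2 \left(-38\right) \frac{1}{462 + \frac{1}{72}} - \left(275 + 2 \left(36 + 24\right)\right) = 2 \left(-38\right) \frac{1}{\frac{33265}{72}} - \left(275 + 2 \cdot 60\right) = 2 \left(-38\right) \frac{72}{33265} - \left(275 + 120\right) = - \frac{5472}{33265} - 395 = - \frac{13145147}{33265}$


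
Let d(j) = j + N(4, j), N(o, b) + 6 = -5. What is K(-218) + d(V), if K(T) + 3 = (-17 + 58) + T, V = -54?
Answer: -245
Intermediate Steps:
N(o, b) = -11 (N(o, b) = -6 - 5 = -11)
K(T) = 38 + T (K(T) = -3 + ((-17 + 58) + T) = -3 + (41 + T) = 38 + T)
d(j) = -11 + j (d(j) = j - 11 = -11 + j)
K(-218) + d(V) = (38 - 218) + (-11 - 54) = -180 - 65 = -245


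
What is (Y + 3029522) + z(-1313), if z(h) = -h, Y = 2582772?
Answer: 5613607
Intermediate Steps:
(Y + 3029522) + z(-1313) = (2582772 + 3029522) - 1*(-1313) = 5612294 + 1313 = 5613607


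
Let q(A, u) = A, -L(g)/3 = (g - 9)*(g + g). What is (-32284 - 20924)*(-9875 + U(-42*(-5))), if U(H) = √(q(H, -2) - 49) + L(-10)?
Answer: 586086120 - 53208*√161 ≈ 5.8541e+8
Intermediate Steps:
L(g) = -6*g*(-9 + g) (L(g) = -3*(g - 9)*(g + g) = -3*(-9 + g)*2*g = -6*g*(-9 + g))
U(H) = -1140 + √(-49 + H) (U(H) = √(H - 49) + 6*(-10)*(9 - 1*(-10)) = √(-49 + H) + 6*(-10)*(9 + 10) = √(-49 + H) + 6*(-10)*19 = √(-49 + H) - 1140 = -1140 + √(-49 + H))
(-32284 - 20924)*(-9875 + U(-42*(-5))) = (-32284 - 20924)*(-9875 + (-1140 + √(-49 - 42*(-5)))) = -53208*(-9875 + (-1140 + √(-49 + 210))) = -53208*(-9875 + (-1140 + √161)) = -53208*(-11015 + √161) = 586086120 - 53208*√161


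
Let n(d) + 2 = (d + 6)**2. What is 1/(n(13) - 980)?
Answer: -1/621 ≈ -0.0016103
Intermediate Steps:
n(d) = -2 + (6 + d)**2 (n(d) = -2 + (d + 6)**2 = -2 + (6 + d)**2)
1/(n(13) - 980) = 1/((-2 + (6 + 13)**2) - 980) = 1/((-2 + 19**2) - 980) = 1/((-2 + 361) - 980) = 1/(359 - 980) = 1/(-621) = -1/621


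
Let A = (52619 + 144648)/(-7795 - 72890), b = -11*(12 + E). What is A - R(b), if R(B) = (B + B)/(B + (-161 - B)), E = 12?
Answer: -74361667/12990285 ≈ -5.7244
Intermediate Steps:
b = -264 (b = -11*(12 + 12) = -11*24 = -264)
R(B) = -2*B/161 (R(B) = (2*B)/(-161) = (2*B)*(-1/161) = -2*B/161)
A = -197267/80685 (A = 197267/(-80685) = 197267*(-1/80685) = -197267/80685 ≈ -2.4449)
A - R(b) = -197267/80685 - (-2)*(-264)/161 = -197267/80685 - 1*528/161 = -197267/80685 - 528/161 = -74361667/12990285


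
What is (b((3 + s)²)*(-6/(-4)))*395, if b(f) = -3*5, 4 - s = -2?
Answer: -17775/2 ≈ -8887.5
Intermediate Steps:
s = 6 (s = 4 - 1*(-2) = 4 + 2 = 6)
b(f) = -15
(b((3 + s)²)*(-6/(-4)))*395 = -(-90)/(-4)*395 = -(-90)*(-1)/4*395 = -15*3/2*395 = -45/2*395 = -17775/2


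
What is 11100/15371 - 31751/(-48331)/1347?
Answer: 723118657321/1000680643947 ≈ 0.72263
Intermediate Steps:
11100/15371 - 31751/(-48331)/1347 = 11100*(1/15371) - 31751*(-1/48331)*(1/1347) = 11100/15371 + (31751/48331)*(1/1347) = 11100/15371 + 31751/65101857 = 723118657321/1000680643947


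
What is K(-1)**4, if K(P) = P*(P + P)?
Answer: 16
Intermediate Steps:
K(P) = 2*P**2 (K(P) = P*(2*P) = 2*P**2)
K(-1)**4 = (2*(-1)**2)**4 = (2*1)**4 = 2**4 = 16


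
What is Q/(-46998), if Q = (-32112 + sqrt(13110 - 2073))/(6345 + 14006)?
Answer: 1784/53136461 - sqrt(11037)/956456298 ≈ 3.3464e-5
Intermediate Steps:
Q = -32112/20351 + sqrt(11037)/20351 (Q = (-32112 + sqrt(11037))/20351 = (-32112 + sqrt(11037))*(1/20351) = -32112/20351 + sqrt(11037)/20351 ≈ -1.5727)
Q/(-46998) = (-32112/20351 + sqrt(11037)/20351)/(-46998) = (-32112/20351 + sqrt(11037)/20351)*(-1/46998) = 1784/53136461 - sqrt(11037)/956456298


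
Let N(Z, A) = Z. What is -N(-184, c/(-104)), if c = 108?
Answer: 184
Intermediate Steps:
-N(-184, c/(-104)) = -1*(-184) = 184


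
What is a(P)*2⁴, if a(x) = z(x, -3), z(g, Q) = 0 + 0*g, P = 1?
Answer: 0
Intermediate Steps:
z(g, Q) = 0 (z(g, Q) = 0 + 0 = 0)
a(x) = 0
a(P)*2⁴ = 0*2⁴ = 0*16 = 0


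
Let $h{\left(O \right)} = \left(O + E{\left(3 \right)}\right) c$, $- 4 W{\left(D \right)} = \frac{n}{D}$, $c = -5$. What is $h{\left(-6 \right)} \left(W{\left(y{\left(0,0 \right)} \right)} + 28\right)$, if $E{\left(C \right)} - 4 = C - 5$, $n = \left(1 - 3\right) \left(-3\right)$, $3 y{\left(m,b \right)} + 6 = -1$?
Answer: $\frac{4010}{7} \approx 572.86$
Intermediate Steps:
$y{\left(m,b \right)} = - \frac{7}{3}$ ($y{\left(m,b \right)} = -2 + \frac{1}{3} \left(-1\right) = -2 - \frac{1}{3} = - \frac{7}{3}$)
$n = 6$ ($n = \left(-2\right) \left(-3\right) = 6$)
$E{\left(C \right)} = -1 + C$ ($E{\left(C \right)} = 4 + \left(C - 5\right) = 4 + \left(-5 + C\right) = -1 + C$)
$W{\left(D \right)} = - \frac{3}{2 D}$ ($W{\left(D \right)} = - \frac{6 \frac{1}{D}}{4} = - \frac{3}{2 D}$)
$h{\left(O \right)} = -10 - 5 O$ ($h{\left(O \right)} = \left(O + \left(-1 + 3\right)\right) \left(-5\right) = \left(O + 2\right) \left(-5\right) = \left(2 + O\right) \left(-5\right) = -10 - 5 O$)
$h{\left(-6 \right)} \left(W{\left(y{\left(0,0 \right)} \right)} + 28\right) = \left(-10 - -30\right) \left(- \frac{3}{2 \left(- \frac{7}{3}\right)} + 28\right) = \left(-10 + 30\right) \left(\left(- \frac{3}{2}\right) \left(- \frac{3}{7}\right) + 28\right) = 20 \left(\frac{9}{14} + 28\right) = 20 \cdot \frac{401}{14} = \frac{4010}{7}$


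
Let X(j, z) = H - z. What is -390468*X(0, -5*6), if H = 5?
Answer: -13666380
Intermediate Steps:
X(j, z) = 5 - z
-390468*X(0, -5*6) = -390468*(5 - (-5)*6) = -390468*(5 - 1*(-30)) = -390468*(5 + 30) = -390468*35 = -13666380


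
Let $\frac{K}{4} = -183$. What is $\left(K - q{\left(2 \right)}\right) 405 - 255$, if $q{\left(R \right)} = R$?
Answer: $-297525$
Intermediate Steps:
$K = -732$ ($K = 4 \left(-183\right) = -732$)
$\left(K - q{\left(2 \right)}\right) 405 - 255 = \left(-732 - 2\right) 405 - 255 = \left(-734\right) 405 - 255 = -297270 - 255 = -297525$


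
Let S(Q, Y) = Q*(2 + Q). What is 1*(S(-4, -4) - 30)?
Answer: -22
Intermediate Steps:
1*(S(-4, -4) - 30) = 1*(-4*(2 - 4) - 30) = 1*(-4*(-2) - 30) = 1*(8 - 30) = 1*(-22) = -22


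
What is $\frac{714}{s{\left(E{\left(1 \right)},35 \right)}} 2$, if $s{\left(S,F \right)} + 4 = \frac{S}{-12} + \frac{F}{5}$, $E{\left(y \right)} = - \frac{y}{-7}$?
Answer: $\frac{119952}{251} \approx 477.9$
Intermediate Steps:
$E{\left(y \right)} = \frac{y}{7}$ ($E{\left(y \right)} = - \frac{y \left(-1\right)}{7} = - \frac{\left(-1\right) y}{7} = \frac{y}{7}$)
$s{\left(S,F \right)} = -4 - \frac{S}{12} + \frac{F}{5}$ ($s{\left(S,F \right)} = -4 + \left(\frac{S}{-12} + \frac{F}{5}\right) = -4 + \left(S \left(- \frac{1}{12}\right) + F \frac{1}{5}\right) = -4 + \left(- \frac{S}{12} + \frac{F}{5}\right) = -4 - \frac{S}{12} + \frac{F}{5}$)
$\frac{714}{s{\left(E{\left(1 \right)},35 \right)}} 2 = \frac{714}{-4 - \frac{\frac{1}{7} \cdot 1}{12} + \frac{1}{5} \cdot 35} \cdot 2 = \frac{714}{-4 - \frac{1}{84} + 7} \cdot 2 = \frac{714}{\frac{251}{84}} \cdot 2 = 714 \cdot \frac{84}{251} \cdot 2 = \frac{59976}{251} \cdot 2 = \frac{119952}{251}$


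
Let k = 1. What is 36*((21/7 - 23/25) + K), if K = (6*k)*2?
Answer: 12672/25 ≈ 506.88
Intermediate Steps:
K = 12 (K = (6*1)*2 = 6*2 = 12)
36*((21/7 - 23/25) + K) = 36*((21/7 - 23/25) + 12) = 36*((21*(1/7) - 23*1/25) + 12) = 36*((3 - 23/25) + 12) = 36*(52/25 + 12) = 36*(352/25) = 12672/25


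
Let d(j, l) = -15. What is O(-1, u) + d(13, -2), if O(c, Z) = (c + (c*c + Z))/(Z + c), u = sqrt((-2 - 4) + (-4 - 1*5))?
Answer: -225/16 - I*sqrt(15)/16 ≈ -14.063 - 0.24206*I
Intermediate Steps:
u = I*sqrt(15) (u = sqrt(-6 + (-4 - 5)) = sqrt(-6 - 9) = sqrt(-15) = I*sqrt(15) ≈ 3.873*I)
O(c, Z) = (Z + c + c**2)/(Z + c) (O(c, Z) = (c + (c**2 + Z))/(Z + c) = (c + (Z + c**2))/(Z + c) = (Z + c + c**2)/(Z + c))
O(-1, u) + d(13, -2) = (I*sqrt(15) - 1 + (-1)**2)/(I*sqrt(15) - 1) - 15 = (I*sqrt(15) - 1 + 1)/(-1 + I*sqrt(15)) - 15 = (I*sqrt(15))/(-1 + I*sqrt(15)) - 15 = I*sqrt(15)/(-1 + I*sqrt(15)) - 15 = -15 + I*sqrt(15)/(-1 + I*sqrt(15))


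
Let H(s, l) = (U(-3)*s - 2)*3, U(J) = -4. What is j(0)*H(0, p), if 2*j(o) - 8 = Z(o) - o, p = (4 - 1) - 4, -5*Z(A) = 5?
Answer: -21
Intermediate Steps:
Z(A) = -1 (Z(A) = -1/5*5 = -1)
p = -1 (p = 3 - 4 = -1)
H(s, l) = -6 - 12*s (H(s, l) = (-4*s - 2)*3 = (-2 - 4*s)*3 = -6 - 12*s)
j(o) = 7/2 - o/2 (j(o) = 4 + (-1 - o)/2 = 4 + (-1/2 - o/2) = 7/2 - o/2)
j(0)*H(0, p) = (7/2 - 1/2*0)*(-6 - 12*0) = (7/2 + 0)*(-6 + 0) = (7/2)*(-6) = -21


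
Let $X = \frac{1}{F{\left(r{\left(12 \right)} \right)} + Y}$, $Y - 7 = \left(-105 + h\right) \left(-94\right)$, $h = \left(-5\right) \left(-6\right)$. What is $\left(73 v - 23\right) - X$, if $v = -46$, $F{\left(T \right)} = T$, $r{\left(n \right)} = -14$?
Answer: $- \frac{23812384}{7043} \approx -3381.0$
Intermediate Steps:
$h = 30$
$Y = 7057$ ($Y = 7 + \left(-105 + 30\right) \left(-94\right) = 7 - -7050 = 7 + 7050 = 7057$)
$X = \frac{1}{7043}$ ($X = \frac{1}{-14 + 7057} = \frac{1}{7043} \approx 0.00014199$)
$\left(73 v - 23\right) - X = \left(73 \left(-46\right) - 23\right) - \frac{1}{7043} = \left(-3358 - 23\right) - \frac{1}{7043} = -3381 - \frac{1}{7043} = - \frac{23812384}{7043}$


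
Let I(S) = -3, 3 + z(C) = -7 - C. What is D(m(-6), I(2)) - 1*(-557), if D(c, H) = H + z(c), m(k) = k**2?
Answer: 508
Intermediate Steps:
z(C) = -10 - C (z(C) = -3 + (-7 - C) = -10 - C)
D(c, H) = -10 + H - c (D(c, H) = H + (-10 - c) = -10 + H - c)
D(m(-6), I(2)) - 1*(-557) = (-10 - 3 - 1*(-6)**2) - 1*(-557) = (-10 - 3 - 1*36) + 557 = (-10 - 3 - 36) + 557 = -49 + 557 = 508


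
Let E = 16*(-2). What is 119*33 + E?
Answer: 3895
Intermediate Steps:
E = -32
119*33 + E = 119*33 - 32 = 3927 - 32 = 3895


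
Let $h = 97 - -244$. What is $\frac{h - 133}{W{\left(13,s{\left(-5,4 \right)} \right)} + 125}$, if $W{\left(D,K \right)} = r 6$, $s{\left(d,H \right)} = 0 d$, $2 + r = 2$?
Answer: $\frac{208}{125} \approx 1.664$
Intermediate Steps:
$r = 0$ ($r = -2 + 2 = 0$)
$s{\left(d,H \right)} = 0$
$W{\left(D,K \right)} = 0$ ($W{\left(D,K \right)} = 0 \cdot 6 = 0$)
$h = 341$ ($h = 97 + 244 = 341$)
$\frac{h - 133}{W{\left(13,s{\left(-5,4 \right)} \right)} + 125} = \frac{341 - 133}{0 + 125} = \frac{208}{125}$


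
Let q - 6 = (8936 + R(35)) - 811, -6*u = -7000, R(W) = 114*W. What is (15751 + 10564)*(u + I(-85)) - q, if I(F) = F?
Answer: 85355812/3 ≈ 2.8452e+7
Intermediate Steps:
u = 3500/3 (u = -⅙*(-7000) = 3500/3 ≈ 1166.7)
q = 12121 (q = 6 + ((8936 + 114*35) - 811) = 6 + ((8936 + 3990) - 811) = 6 + (12926 - 811) = 6 + 12115 = 12121)
(15751 + 10564)*(u + I(-85)) - q = (15751 + 10564)*(3500/3 - 85) - 1*12121 = 26315*(3245/3) - 12121 = 85392175/3 - 12121 = 85355812/3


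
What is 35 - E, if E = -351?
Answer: 386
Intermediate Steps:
35 - E = 35 - 1*(-351) = 35 + 351 = 386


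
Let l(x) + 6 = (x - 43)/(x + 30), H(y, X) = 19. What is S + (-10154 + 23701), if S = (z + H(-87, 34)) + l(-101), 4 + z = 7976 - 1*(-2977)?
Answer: 1740283/71 ≈ 24511.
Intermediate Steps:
z = 10949 (z = -4 + (7976 - 1*(-2977)) = -4 + (7976 + 2977) = -4 + 10953 = 10949)
l(x) = -6 + (-43 + x)/(30 + x) (l(x) = -6 + (x - 43)/(x + 30) = -6 + (-43 + x)/(30 + x))
S = 778446/71 (S = (10949 + 19) + (-223 - 5*(-101))/(30 - 101) = 10968 + (-223 + 505)/(-71) = 10968 - 1/71*282 = 10968 - 282/71 = 778446/71 ≈ 10964.)
S + (-10154 + 23701) = 778446/71 + (-10154 + 23701) = 778446/71 + 13547 = 1740283/71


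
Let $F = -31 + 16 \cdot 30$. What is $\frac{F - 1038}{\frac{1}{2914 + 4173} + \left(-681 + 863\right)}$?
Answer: $- \frac{4174243}{1289835} \approx -3.2363$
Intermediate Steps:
$F = 449$ ($F = -31 + 480 = 449$)
$\frac{F - 1038}{\frac{1}{2914 + 4173} + \left(-681 + 863\right)} = \frac{449 - 1038}{\frac{1}{2914 + 4173} + \left(-681 + 863\right)} = - \frac{589}{\frac{1}{7087} + 182} = - \frac{589}{\frac{1289835}{7087}} = \left(-589\right) \frac{7087}{1289835} = - \frac{4174243}{1289835}$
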